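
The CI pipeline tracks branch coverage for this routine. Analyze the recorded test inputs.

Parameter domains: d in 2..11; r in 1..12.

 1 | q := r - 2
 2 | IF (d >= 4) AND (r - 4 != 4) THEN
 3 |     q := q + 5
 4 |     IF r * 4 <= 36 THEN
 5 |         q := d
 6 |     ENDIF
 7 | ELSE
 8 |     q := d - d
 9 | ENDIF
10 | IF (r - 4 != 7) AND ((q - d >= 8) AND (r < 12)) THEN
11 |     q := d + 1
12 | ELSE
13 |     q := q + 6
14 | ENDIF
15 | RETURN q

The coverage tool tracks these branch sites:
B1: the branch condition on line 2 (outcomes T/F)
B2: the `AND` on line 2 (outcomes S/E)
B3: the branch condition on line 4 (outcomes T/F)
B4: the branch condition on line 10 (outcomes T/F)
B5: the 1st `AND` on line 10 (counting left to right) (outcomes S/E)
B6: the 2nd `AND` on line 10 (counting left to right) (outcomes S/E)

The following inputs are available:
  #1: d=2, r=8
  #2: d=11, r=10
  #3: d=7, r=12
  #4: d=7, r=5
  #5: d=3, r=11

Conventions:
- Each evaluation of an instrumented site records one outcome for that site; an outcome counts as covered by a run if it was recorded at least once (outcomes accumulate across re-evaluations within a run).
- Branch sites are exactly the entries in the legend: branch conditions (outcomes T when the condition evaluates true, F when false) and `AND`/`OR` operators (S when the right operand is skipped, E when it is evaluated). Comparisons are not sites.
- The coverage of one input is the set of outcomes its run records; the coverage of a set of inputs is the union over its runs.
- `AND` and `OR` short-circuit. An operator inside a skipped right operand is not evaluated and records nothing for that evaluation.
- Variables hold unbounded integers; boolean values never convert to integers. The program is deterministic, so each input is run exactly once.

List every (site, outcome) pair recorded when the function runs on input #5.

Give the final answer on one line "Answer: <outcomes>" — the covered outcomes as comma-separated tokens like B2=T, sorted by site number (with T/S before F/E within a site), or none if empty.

Tracing the run of input #5 (d=3, r=11):
  B2->S, B1->F, B5->S, B4->F
deduplicating events, the covered set is: B1=F, B2=S, B4=F, B5=S

Answer: B1=F, B2=S, B4=F, B5=S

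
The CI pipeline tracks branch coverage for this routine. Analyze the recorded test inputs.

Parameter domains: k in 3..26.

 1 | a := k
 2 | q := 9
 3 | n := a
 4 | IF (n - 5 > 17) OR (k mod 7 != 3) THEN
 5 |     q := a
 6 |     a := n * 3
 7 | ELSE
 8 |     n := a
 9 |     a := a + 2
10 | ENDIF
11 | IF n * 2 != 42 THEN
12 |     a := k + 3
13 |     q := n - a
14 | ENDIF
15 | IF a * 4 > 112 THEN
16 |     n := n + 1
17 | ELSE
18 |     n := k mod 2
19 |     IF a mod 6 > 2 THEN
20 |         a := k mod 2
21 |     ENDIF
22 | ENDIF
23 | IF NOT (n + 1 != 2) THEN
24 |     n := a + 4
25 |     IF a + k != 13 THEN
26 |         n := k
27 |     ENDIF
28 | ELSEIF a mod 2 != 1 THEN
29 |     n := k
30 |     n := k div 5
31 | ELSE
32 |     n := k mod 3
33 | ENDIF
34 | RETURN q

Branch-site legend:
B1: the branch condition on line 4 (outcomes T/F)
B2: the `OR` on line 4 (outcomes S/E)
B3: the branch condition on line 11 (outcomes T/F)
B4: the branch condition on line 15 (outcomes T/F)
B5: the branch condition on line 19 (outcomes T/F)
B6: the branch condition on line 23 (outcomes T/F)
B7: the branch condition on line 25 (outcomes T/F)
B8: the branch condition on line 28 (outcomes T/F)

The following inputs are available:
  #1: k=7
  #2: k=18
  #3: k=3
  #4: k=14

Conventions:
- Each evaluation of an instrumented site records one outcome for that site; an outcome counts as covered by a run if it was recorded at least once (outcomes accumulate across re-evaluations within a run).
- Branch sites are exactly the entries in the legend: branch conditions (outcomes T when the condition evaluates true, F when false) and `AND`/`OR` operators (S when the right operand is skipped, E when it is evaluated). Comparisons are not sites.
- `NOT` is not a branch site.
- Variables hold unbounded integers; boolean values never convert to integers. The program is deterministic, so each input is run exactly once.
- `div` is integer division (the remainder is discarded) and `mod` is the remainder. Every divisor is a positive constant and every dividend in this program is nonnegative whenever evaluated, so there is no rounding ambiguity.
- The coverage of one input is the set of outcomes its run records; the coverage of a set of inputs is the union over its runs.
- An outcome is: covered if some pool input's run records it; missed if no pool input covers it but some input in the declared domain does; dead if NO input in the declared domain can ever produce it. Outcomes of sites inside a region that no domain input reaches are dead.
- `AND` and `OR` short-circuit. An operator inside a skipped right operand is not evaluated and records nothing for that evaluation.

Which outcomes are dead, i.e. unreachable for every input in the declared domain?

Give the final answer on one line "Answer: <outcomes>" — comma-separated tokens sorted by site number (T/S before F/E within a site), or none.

sweeping the full domain (24 inputs) for each outcome:
  reachable outcomes have witnesses, e.g. B1=T (e.g. k=4), B1=F (e.g. k=3), B2=S (e.g. k=23), B2=E (e.g. k=3)

Answer: none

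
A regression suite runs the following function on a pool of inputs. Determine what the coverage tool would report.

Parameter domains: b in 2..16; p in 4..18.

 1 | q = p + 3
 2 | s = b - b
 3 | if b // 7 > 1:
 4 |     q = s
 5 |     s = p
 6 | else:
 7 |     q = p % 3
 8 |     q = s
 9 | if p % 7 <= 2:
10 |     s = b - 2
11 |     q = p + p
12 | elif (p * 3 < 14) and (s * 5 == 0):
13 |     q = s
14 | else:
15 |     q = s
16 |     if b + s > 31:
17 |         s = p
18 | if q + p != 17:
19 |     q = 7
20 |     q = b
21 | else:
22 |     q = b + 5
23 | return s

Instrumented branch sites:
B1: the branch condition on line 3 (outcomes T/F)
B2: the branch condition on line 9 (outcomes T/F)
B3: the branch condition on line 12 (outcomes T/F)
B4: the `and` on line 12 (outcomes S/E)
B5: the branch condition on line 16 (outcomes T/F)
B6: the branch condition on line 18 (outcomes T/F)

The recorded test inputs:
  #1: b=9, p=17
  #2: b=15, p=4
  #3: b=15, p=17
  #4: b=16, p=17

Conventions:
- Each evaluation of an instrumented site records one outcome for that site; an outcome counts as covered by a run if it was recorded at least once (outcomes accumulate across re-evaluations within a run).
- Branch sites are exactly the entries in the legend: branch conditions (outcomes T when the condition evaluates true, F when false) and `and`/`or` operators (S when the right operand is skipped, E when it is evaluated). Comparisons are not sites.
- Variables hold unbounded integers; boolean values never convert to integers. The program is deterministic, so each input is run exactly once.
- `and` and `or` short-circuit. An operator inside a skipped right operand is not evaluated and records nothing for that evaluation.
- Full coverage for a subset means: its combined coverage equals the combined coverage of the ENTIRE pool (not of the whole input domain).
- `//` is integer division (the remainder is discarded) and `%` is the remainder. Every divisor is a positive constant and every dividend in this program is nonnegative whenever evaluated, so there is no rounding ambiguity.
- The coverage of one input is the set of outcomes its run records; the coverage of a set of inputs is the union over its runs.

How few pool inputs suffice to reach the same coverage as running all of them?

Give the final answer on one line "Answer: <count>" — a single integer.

input #1, b=9, p=17: outcomes B1=F, B2=F, B3=F, B4=S, B5=F, B6=F
input #2, b=15, p=4: outcomes B1=T, B2=F, B3=F, B4=E, B5=F, B6=T
input #3, b=15, p=17: outcomes B1=T, B2=F, B3=F, B4=S, B5=T, B6=T
input #4, b=16, p=17: outcomes B1=T, B2=F, B3=F, B4=S, B5=T, B6=T
together the pool reaches 10 outcomes: B1=T, B1=F, B2=F, B3=F, B4=S, B4=E, B5=T, B5=F, B6=T, B6=F
no size-1 subset reaches all 10 outcomes (best union: 6/10)
no size-2 subset reaches all 10 outcomes (best union: 9/10)
the canonical winner is {1, 2, 3}: size 3, full 10-outcome coverage, earliest index list among size-3 covers

Answer: 3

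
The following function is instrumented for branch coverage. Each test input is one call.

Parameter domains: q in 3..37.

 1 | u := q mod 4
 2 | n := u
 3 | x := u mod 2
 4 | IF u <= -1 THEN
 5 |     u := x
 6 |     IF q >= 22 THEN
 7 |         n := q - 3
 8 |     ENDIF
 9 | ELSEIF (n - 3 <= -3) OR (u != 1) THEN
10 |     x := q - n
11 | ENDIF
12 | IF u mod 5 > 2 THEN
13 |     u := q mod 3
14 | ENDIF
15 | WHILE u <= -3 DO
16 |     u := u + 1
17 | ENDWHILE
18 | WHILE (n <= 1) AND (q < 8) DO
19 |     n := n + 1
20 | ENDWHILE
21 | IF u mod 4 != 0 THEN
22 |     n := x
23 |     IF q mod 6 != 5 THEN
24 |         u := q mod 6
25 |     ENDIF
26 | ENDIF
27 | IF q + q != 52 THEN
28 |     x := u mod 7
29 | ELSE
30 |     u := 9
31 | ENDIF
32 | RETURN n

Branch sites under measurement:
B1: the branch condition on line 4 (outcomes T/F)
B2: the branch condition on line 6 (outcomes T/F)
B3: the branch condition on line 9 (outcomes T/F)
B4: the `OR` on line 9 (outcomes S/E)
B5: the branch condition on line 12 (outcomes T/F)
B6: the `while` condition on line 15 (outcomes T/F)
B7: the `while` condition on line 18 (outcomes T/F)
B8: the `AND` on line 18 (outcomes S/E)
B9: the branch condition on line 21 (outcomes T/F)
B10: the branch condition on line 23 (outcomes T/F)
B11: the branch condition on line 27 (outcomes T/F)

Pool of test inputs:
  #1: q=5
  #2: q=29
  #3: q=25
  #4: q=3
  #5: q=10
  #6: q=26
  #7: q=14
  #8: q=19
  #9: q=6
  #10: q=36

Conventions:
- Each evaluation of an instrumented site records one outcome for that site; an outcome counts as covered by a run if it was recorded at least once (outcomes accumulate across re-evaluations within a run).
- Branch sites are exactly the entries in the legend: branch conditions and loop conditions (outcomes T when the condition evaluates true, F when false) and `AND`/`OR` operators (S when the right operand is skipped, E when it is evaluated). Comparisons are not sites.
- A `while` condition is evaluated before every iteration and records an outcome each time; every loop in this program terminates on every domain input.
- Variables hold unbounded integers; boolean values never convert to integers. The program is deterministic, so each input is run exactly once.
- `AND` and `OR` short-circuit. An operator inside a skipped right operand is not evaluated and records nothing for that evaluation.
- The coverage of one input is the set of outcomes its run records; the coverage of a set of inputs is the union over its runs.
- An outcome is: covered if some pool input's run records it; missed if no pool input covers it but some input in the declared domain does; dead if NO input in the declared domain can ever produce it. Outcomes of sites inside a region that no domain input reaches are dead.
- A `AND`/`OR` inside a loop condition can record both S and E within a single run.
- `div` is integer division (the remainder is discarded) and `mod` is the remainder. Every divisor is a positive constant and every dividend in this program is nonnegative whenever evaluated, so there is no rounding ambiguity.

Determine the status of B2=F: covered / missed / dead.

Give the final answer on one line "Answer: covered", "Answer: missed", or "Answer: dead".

no pool input records B2=F
checking all 35 inputs in the declared domain: B2=F is never recorded -> dead

Answer: dead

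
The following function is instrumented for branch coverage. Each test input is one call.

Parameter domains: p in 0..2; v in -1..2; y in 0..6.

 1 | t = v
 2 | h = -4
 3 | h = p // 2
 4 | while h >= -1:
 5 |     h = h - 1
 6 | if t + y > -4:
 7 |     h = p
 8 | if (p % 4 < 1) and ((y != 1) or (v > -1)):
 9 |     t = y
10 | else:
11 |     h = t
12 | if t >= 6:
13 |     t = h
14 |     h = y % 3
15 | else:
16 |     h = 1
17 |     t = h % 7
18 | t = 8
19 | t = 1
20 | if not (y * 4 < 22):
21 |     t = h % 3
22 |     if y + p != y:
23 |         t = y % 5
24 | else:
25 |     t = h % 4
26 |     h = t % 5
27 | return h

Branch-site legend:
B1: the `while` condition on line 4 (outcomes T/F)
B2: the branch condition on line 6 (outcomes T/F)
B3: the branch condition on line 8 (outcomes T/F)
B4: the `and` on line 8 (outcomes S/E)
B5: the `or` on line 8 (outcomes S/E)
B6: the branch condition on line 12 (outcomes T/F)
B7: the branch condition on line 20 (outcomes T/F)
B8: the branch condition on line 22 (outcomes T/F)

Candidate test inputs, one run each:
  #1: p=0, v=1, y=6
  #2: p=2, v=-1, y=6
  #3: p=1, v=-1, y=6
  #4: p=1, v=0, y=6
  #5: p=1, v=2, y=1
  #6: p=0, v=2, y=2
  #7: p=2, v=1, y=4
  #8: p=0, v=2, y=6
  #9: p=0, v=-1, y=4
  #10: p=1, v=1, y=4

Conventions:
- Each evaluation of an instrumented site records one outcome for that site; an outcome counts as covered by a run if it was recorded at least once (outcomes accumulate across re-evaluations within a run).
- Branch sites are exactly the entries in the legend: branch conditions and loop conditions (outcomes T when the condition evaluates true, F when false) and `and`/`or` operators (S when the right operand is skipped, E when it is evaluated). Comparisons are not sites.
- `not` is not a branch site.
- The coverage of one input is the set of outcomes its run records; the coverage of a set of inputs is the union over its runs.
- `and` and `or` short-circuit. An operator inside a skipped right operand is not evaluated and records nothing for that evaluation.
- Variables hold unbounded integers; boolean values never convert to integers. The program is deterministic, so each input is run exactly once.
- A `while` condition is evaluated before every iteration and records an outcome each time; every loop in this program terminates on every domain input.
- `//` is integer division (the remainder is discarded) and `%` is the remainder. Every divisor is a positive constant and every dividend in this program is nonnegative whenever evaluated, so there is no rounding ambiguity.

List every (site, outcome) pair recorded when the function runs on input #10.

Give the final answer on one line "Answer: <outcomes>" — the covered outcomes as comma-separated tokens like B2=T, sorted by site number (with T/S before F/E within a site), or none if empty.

Simulating input #10 (p=1, v=1, y=4) step by step:
  B1->T, B1->T, B1->F, B2->T, B4->S, B3->F, B6->F, B7->F
deduplicating events, the covered set is: B1=T, B1=F, B2=T, B3=F, B4=S, B6=F, B7=F

Answer: B1=T, B1=F, B2=T, B3=F, B4=S, B6=F, B7=F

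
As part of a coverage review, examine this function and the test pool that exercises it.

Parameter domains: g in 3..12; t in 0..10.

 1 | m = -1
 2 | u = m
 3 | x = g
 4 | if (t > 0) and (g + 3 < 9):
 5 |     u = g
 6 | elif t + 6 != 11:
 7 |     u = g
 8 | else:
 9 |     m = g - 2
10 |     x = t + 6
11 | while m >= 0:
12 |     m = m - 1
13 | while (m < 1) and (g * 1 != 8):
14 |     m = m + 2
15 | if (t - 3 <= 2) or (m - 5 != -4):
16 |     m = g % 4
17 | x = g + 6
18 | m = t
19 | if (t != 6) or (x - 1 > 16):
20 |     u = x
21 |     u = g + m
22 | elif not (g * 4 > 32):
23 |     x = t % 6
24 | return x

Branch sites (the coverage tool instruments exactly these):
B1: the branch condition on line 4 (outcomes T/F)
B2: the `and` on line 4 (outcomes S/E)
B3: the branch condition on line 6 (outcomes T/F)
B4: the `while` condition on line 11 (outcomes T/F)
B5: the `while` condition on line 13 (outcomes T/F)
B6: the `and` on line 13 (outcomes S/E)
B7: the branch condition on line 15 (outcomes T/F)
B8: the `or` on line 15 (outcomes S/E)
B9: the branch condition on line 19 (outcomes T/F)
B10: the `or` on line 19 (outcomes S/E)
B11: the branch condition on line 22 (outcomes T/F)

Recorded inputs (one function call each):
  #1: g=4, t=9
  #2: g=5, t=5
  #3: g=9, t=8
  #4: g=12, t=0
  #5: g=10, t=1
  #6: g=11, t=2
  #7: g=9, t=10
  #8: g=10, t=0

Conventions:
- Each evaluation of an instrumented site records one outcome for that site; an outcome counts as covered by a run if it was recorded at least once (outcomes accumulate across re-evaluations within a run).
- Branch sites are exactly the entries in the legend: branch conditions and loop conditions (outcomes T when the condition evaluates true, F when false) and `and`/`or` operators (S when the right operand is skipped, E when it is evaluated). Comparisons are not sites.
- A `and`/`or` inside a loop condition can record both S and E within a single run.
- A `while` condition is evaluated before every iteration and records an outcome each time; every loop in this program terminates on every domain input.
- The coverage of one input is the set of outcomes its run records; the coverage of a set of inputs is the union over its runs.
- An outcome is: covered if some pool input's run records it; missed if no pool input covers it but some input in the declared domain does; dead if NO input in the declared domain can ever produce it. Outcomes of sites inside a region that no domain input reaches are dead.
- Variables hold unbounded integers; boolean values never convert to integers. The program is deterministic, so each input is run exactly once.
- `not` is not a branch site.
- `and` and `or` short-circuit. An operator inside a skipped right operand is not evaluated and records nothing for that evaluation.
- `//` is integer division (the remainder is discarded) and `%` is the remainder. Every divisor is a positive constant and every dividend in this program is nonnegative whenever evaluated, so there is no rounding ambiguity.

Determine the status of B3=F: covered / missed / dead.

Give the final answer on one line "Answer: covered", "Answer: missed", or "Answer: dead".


no pool input records B3=F
but domain input (g=6, t=5) does record it -> reachable, so missed
Answer: missed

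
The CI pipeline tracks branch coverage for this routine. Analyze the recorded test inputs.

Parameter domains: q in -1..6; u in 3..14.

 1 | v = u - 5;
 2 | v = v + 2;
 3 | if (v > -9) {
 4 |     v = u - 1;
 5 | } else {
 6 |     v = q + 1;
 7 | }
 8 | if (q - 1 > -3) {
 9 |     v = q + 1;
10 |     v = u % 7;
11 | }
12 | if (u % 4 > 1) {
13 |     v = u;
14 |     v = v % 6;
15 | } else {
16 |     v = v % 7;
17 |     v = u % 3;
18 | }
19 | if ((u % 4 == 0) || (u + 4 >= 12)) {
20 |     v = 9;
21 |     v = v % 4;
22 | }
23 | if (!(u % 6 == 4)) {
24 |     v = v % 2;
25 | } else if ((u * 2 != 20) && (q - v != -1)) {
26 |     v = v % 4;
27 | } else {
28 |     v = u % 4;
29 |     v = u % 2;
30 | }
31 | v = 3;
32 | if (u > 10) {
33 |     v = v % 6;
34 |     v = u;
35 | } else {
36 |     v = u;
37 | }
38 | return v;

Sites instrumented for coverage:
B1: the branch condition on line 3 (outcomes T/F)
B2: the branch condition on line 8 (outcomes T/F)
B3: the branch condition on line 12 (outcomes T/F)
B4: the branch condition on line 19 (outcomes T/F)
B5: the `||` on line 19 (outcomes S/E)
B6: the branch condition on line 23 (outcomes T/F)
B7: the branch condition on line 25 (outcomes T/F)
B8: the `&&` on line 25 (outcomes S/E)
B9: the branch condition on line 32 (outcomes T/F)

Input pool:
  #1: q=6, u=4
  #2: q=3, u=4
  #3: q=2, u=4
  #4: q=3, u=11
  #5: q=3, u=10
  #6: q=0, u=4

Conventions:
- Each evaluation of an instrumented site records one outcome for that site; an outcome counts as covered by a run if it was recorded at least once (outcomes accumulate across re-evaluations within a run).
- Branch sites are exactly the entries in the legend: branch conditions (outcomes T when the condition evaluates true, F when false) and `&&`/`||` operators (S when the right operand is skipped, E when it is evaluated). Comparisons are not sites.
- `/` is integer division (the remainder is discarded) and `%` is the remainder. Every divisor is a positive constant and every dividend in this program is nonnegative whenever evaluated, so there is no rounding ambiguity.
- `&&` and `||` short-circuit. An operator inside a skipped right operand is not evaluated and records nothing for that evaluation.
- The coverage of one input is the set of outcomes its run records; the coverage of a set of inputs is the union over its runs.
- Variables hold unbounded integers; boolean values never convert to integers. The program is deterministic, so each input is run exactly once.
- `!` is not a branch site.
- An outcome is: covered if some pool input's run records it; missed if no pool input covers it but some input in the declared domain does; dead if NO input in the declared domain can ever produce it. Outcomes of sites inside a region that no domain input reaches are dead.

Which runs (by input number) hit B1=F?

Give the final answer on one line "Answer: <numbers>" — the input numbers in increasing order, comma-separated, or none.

input #1 (q=6, u=4): never hits B1=F
input #2 (q=3, u=4): never hits B1=F
input #3 (q=2, u=4): never hits B1=F
input #4 (q=3, u=11): never hits B1=F
input #5 (q=3, u=10): never hits B1=F
input #6 (q=0, u=4): never hits B1=F

Answer: none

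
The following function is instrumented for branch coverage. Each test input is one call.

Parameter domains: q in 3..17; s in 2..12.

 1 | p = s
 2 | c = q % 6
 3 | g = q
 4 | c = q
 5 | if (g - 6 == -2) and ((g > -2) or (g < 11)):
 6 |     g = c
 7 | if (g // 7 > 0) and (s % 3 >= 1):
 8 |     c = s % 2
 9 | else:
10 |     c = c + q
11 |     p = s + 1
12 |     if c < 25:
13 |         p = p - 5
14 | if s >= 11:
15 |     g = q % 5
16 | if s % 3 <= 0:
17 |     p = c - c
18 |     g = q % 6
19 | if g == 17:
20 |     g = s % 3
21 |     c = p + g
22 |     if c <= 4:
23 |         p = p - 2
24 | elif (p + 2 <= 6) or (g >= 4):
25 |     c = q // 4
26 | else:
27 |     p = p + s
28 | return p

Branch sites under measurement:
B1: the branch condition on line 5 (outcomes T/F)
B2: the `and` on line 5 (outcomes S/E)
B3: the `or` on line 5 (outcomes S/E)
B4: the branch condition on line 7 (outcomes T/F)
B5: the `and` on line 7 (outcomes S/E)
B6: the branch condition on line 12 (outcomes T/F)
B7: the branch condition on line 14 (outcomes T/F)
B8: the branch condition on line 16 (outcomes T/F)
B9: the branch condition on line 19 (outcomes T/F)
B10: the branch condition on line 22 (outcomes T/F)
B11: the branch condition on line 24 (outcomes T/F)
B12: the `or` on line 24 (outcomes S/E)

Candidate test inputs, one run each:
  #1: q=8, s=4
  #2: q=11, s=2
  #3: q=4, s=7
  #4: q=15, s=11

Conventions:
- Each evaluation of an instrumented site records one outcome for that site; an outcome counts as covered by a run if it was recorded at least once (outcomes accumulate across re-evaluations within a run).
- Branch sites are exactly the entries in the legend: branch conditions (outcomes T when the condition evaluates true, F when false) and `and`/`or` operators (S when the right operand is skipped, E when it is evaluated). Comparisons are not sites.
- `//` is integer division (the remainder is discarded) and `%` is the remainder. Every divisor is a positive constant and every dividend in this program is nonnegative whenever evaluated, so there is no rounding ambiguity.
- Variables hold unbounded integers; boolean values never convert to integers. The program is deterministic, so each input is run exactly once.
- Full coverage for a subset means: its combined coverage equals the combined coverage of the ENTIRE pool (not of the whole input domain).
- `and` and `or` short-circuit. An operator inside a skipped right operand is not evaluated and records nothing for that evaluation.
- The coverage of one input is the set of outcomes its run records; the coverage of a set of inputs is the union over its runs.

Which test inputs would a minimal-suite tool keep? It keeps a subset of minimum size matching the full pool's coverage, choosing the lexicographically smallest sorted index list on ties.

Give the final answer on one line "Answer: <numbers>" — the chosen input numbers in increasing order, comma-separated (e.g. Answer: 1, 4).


input #1 (q=8, s=4): covers B1=F, B2=S, B4=T, B5=E, B7=F, B8=F, B9=F, B11=T, B12=S
input #2 (q=11, s=2): covers B1=F, B2=S, B4=T, B5=E, B7=F, B8=F, B9=F, B11=T, B12=S
input #3 (q=4, s=7): covers B1=T, B2=E, B3=S, B4=F, B5=S, B6=T, B7=F, B8=F, B9=F, B11=T, B12=S
input #4 (q=15, s=11): covers B1=F, B2=S, B4=T, B5=E, B7=T, B8=F, B9=F, B11=F, B12=E
pool-wide coverage (18 outcomes): B1=T, B1=F, B2=S, B2=E, B3=S, B4=T, B4=F, B5=S, B5=E, B6=T, B7=T, B7=F, B8=F, B9=F, B11=T, B11=F, B12=S, B12=E
every size-1 subset falls short of the 18 outcomes (best: 11/18)
size 2: inputs {3, 4} cover all 18 outcomes, and no lexicographically smaller subset of this size does
Answer: 3, 4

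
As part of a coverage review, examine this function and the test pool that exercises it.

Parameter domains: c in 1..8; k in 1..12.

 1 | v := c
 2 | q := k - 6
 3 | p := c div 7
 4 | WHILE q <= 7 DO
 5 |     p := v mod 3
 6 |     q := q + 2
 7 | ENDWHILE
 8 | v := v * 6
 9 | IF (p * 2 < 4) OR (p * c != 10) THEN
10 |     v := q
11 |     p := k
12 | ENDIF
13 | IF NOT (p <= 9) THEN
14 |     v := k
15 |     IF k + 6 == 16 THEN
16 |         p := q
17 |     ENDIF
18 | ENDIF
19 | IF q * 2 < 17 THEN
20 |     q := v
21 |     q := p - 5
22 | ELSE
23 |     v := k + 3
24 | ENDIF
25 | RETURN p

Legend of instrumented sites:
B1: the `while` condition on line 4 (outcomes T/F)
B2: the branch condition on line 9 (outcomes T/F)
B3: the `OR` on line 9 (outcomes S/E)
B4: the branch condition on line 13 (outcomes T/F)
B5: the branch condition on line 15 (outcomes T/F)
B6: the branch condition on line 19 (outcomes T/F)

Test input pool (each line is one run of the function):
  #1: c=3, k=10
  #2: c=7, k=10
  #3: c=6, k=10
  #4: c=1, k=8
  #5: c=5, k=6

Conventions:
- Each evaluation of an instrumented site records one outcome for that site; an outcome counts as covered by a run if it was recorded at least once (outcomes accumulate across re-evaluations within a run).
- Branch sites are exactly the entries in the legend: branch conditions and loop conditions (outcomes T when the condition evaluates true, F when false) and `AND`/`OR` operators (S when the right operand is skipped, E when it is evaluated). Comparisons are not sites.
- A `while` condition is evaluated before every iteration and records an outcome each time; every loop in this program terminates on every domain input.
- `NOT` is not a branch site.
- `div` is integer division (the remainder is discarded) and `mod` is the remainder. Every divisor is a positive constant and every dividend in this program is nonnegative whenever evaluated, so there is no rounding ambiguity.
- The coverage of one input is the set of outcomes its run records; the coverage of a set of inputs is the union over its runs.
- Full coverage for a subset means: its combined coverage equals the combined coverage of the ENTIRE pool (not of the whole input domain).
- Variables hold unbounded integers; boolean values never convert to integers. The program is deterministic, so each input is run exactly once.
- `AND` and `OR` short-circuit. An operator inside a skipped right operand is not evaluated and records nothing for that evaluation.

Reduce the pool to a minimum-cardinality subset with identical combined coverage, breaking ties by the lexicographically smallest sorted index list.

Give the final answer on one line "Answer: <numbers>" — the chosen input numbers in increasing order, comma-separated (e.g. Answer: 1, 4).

#1 (c=3, k=10) -> B1->T, B1->T, B1->F, B3->S, B2->T, B4->T, B5->T, B6->T; covered: B1=T, B1=F, B2=T, B3=S, B4=T, B5=T, B6=T
#2 (c=7, k=10) -> B1->T, B1->T, B1->F, B3->S, B2->T, B4->T, B5->T, B6->T; covered: B1=T, B1=F, B2=T, B3=S, B4=T, B5=T, B6=T
#3 (c=6, k=10) -> B1->T, B1->T, B1->F, B3->S, B2->T, B4->T, B5->T, B6->T; covered: B1=T, B1=F, B2=T, B3=S, B4=T, B5=T, B6=T
#4 (c=1, k=8) -> B1->T, B1->T, B1->T, B1->F, B3->S, B2->T, B4->F, B6->T; covered: B1=T, B1=F, B2=T, B3=S, B4=F, B6=T
#5 (c=5, k=6) -> B1->T, B1->T, B1->T, B1->T, B1->F, B3->E, B2->F, B4->F, B6->T; covered: B1=T, B1=F, B2=F, B3=E, B4=F, B6=T
union over all inputs: B1=T, B1=F, B2=T, B2=F, B3=S, B3=E, B4=T, B4=F, B5=T, B6=T (10 outcomes)
no size-1 subset reaches all 10 outcomes (best union: 7/10)
inputs {1, 5} (size 2) cover everything; no size-2 subset with a lexicographically smaller index list covers all 10

Answer: 1, 5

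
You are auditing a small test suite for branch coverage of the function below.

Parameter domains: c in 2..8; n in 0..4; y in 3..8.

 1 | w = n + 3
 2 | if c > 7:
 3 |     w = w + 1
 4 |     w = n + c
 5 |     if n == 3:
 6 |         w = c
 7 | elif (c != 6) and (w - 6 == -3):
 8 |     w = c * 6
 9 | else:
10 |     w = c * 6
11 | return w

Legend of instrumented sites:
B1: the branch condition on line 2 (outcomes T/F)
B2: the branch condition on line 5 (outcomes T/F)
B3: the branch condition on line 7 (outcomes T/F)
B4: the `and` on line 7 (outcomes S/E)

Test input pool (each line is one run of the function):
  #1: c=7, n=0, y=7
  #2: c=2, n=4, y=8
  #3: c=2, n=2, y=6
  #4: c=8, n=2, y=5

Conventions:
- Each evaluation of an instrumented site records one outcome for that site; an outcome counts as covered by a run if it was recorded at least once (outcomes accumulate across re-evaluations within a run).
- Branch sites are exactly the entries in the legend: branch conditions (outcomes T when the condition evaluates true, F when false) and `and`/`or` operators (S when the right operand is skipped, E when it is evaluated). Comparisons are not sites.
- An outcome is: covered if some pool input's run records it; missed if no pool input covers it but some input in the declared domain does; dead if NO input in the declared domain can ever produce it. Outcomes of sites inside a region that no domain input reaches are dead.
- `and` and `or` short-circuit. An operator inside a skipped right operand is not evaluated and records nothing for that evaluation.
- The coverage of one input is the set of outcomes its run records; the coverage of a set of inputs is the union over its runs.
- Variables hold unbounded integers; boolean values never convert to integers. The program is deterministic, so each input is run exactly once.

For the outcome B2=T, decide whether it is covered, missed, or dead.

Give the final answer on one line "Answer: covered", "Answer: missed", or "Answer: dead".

no pool input records B2=T
but domain input (c=8, n=3, y=3) does record it -> reachable, so missed

Answer: missed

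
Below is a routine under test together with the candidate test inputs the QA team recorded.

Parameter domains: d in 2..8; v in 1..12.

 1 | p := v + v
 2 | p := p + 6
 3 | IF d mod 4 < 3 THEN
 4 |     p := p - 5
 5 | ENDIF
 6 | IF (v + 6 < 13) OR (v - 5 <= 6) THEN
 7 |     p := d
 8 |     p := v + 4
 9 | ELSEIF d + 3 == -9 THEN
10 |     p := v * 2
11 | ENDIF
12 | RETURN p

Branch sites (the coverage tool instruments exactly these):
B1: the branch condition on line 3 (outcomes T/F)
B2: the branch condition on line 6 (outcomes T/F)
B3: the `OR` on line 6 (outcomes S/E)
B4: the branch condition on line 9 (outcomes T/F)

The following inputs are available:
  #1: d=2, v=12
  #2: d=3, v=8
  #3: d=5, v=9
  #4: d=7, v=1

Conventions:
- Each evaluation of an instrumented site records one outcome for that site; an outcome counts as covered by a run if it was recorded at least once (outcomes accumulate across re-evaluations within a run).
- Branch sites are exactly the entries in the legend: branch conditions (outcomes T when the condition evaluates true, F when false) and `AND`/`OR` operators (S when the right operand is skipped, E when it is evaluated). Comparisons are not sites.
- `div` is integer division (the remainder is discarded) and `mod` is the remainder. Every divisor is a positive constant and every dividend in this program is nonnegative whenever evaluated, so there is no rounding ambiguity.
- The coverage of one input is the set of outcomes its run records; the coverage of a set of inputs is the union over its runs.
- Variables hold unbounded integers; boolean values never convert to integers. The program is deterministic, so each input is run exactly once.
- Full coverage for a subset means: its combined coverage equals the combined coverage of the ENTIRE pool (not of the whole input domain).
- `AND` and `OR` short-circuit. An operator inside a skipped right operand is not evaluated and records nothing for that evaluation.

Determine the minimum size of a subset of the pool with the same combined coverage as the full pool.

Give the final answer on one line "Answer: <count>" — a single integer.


run #1 (d=2, v=12) runs B1->T, B3->E, B2->F, B4->F; records B1=T, B2=F, B3=E, B4=F
run #2 (d=3, v=8) runs B1->F, B3->E, B2->T; records B1=F, B2=T, B3=E
run #3 (d=5, v=9) runs B1->T, B3->E, B2->T; records B1=T, B2=T, B3=E
run #4 (d=7, v=1) runs B1->F, B3->S, B2->T; records B1=F, B2=T, B3=S
together the pool reaches 7 outcomes: B1=T, B1=F, B2=T, B2=F, B3=S, B3=E, B4=F
no size-1 subset reaches all 7 outcomes (best union: 4/7)
the canonical winner is {1, 4}: size 2, full 7-outcome coverage, earliest index list among size-2 covers
Answer: 2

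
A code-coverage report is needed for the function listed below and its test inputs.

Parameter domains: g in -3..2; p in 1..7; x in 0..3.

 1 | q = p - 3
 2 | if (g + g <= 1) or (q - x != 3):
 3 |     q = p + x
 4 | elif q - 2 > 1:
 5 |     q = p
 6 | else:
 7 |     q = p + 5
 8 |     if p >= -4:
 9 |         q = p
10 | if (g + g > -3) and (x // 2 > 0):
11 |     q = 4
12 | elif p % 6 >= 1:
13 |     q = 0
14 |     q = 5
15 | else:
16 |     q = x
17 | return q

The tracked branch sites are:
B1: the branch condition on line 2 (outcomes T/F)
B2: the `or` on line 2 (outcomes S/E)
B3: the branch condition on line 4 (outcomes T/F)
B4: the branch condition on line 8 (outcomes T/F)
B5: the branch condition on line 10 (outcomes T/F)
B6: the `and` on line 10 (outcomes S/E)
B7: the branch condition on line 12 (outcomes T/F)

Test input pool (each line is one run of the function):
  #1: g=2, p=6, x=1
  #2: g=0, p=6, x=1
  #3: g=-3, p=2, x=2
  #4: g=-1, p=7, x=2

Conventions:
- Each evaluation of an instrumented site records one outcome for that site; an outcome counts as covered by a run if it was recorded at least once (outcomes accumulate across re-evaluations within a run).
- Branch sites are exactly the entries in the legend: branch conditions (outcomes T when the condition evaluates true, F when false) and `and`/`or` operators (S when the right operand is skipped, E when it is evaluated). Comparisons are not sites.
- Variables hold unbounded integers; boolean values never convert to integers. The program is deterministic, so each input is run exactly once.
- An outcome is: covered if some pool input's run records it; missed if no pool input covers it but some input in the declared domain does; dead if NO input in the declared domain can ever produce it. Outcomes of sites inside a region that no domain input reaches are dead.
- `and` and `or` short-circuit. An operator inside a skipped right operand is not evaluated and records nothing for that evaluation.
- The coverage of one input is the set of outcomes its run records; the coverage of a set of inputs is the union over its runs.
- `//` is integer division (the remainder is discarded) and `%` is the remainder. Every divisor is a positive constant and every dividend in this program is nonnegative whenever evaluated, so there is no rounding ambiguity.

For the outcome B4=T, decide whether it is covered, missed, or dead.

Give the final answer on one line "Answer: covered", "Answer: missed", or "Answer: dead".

no pool input records B4=T
but domain input (g=1, p=6, x=0) does record it -> reachable, so missed

Answer: missed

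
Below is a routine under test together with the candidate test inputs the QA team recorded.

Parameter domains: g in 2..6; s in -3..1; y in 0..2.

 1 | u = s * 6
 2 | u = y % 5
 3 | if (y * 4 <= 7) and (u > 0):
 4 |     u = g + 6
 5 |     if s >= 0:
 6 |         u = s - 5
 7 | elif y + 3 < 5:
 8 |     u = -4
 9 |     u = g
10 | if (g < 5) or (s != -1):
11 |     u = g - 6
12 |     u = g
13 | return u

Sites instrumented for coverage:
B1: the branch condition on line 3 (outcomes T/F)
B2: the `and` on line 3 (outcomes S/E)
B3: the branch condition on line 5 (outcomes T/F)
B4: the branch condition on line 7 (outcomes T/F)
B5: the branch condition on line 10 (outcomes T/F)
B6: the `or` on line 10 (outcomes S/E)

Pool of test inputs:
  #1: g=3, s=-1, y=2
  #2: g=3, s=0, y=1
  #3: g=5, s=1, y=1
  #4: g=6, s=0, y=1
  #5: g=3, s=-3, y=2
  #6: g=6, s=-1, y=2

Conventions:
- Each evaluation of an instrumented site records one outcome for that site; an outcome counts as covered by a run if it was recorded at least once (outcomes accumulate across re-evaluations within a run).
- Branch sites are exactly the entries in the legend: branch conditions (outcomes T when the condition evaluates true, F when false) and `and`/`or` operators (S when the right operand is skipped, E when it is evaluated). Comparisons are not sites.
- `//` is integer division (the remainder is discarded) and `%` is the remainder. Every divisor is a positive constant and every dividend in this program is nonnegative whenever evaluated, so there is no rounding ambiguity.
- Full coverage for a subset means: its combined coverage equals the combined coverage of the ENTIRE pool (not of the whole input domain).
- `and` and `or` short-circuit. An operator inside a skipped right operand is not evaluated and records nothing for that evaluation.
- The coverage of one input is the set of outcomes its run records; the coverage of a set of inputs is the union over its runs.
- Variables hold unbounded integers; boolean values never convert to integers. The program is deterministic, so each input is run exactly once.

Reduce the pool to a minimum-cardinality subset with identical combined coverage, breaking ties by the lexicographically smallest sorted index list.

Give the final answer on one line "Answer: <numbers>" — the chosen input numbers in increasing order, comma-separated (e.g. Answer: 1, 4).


input #1, g=3, s=-1, y=2: outcomes B1=F, B2=S, B4=F, B5=T, B6=S
input #2, g=3, s=0, y=1: outcomes B1=T, B2=E, B3=T, B5=T, B6=S
input #3, g=5, s=1, y=1: outcomes B1=T, B2=E, B3=T, B5=T, B6=E
input #4, g=6, s=0, y=1: outcomes B1=T, B2=E, B3=T, B5=T, B6=E
input #5, g=3, s=-3, y=2: outcomes B1=F, B2=S, B4=F, B5=T, B6=S
input #6, g=6, s=-1, y=2: outcomes B1=F, B2=S, B4=F, B5=F, B6=E
pool-wide coverage (10 outcomes): B1=T, B1=F, B2=S, B2=E, B3=T, B4=F, B5=T, B5=F, B6=S, B6=E
every size-1 subset falls short of the 10 outcomes (best: 5/10)
at size 2, {2, 6} reaches all 10 outcomes; every lexicographically earlier size-2 subset fails
Answer: 2, 6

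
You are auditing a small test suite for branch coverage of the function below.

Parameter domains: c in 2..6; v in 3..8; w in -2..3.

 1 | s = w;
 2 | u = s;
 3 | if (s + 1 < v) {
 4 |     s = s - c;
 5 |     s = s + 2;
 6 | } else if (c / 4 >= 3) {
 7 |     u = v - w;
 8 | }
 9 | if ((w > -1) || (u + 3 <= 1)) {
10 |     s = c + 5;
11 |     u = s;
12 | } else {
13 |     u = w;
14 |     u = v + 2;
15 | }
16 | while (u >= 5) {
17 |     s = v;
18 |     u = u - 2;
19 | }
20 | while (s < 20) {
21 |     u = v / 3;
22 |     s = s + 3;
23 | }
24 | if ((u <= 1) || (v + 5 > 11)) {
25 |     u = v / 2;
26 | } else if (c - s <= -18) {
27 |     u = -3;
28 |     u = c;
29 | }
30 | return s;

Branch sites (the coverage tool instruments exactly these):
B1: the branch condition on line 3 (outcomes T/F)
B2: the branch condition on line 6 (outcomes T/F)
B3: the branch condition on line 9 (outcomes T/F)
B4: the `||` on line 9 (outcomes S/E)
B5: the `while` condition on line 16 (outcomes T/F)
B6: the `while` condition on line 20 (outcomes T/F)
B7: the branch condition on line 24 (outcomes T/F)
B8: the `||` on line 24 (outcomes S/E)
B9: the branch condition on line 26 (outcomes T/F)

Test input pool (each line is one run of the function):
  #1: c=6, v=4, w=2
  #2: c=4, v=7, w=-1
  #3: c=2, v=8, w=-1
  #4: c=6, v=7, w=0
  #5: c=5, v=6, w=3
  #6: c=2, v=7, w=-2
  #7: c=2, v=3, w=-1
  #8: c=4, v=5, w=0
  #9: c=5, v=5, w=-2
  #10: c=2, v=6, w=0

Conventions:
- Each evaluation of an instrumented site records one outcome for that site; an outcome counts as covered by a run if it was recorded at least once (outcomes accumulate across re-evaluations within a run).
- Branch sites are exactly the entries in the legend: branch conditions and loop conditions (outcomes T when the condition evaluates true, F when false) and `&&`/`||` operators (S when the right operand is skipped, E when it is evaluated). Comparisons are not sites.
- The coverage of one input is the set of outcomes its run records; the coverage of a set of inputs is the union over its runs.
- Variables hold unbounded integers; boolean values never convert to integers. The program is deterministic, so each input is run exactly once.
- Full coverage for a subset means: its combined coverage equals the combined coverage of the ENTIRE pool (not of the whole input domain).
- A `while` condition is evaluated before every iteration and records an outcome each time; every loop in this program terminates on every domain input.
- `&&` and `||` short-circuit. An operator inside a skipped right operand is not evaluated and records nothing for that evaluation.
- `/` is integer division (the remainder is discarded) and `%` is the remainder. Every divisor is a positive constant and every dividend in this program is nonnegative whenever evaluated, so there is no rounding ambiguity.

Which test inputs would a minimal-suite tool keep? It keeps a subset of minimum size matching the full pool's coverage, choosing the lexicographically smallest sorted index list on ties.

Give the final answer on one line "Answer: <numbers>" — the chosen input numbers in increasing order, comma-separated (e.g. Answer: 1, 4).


#1 (c=6, v=4, w=2) -> B1->T, B4->S, B3->T, B5->T, B5->T, B5->T, B5->T, B5->F, B6->T, B6->T, B6->T, B6->T, B6->T, B6->T, ...; covered: B1=T, B3=T, B4=S, B5=T, B5=F, B6=T, B6=F, B7=T, B8=S
#2 (c=4, v=7, w=-1) -> B1->T, B4->E, B3->F, B5->T, B5->T, B5->T, B5->F, B6->T, B6->T, B6->T, B6->T, B6->T, B6->F, B8->E, ...; covered: B1=T, B3=F, B4=E, B5=T, B5=F, B6=T, B6=F, B7=T, B8=E
#3 (c=2, v=8, w=-1) -> B1->T, B4->E, B3->F, B5->T, B5->T, B5->T, B5->F, B6->T, B6->T, B6->T, B6->T, B6->F, B8->E, B7->T; covered: B1=T, B3=F, B4=E, B5=T, B5=F, B6=T, B6=F, B7=T, B8=E
#4 (c=6, v=7, w=0) -> B1->T, B4->S, B3->T, B5->T, B5->T, B5->T, B5->T, B5->F, B6->T, B6->T, B6->T, B6->T, B6->T, B6->F, ...; covered: B1=T, B3=T, B4=S, B5=T, B5=F, B6=T, B6=F, B7=T, B8=E
#5 (c=5, v=6, w=3) -> B1->T, B4->S, B3->T, B5->T, B5->T, B5->T, B5->F, B6->T, B6->T, B6->T, B6->T, B6->T, B6->F, B8->E, ...; covered: B1=T, B3=T, B4=S, B5=T, B5=F, B6=T, B6=F, B7=F, B8=E, B9=F
#6 (c=2, v=7, w=-2) -> B1->T, B4->E, B3->T, B5->T, B5->T, B5->F, B6->T, B6->T, B6->T, B6->T, B6->T, B6->F, B8->E, B7->T; covered: B1=T, B3=T, B4=E, B5=T, B5=F, B6=T, B6=F, B7=T, B8=E
#7 (c=2, v=3, w=-1) -> B1->T, B4->E, B3->F, B5->T, B5->F, B6->T, B6->T, B6->T, B6->T, B6->T, B6->T, B6->F, B8->S, B7->T; covered: B1=T, B3=F, B4=E, B5=T, B5=F, B6=T, B6=F, B7=T, B8=S
#8 (c=4, v=5, w=0) -> B1->T, B4->S, B3->T, B5->T, B5->T, B5->T, B5->F, B6->T, B6->T, B6->T, B6->T, B6->T, B6->F, B8->S, ...; covered: B1=T, B3=T, B4=S, B5=T, B5=F, B6=T, B6=F, B7=T, B8=S
#9 (c=5, v=5, w=-2) -> B1->T, B4->E, B3->T, B5->T, B5->T, B5->T, B5->F, B6->T, B6->T, B6->T, B6->T, B6->T, B6->F, B8->S, ...; covered: B1=T, B3=T, B4=E, B5=T, B5=F, B6=T, B6=F, B7=T, B8=S
#10 (c=2, v=6, w=0) -> B1->T, B4->S, B3->T, B5->T, B5->T, B5->F, B6->T, B6->T, B6->T, B6->T, B6->T, B6->F, B8->E, B7->F, ...; covered: B1=T, B3=T, B4=S, B5=T, B5=F, B6=T, B6=F, B7=F, B8=E, B9=T
together the pool reaches 15 outcomes: B1=T, B3=T, B3=F, B4=S, B4=E, B5=T, B5=F, B6=T, B6=F, B7=T, B7=F, B8=S, B8=E, B9=T, B9=F
no size-1 subset reaches all 15 outcomes (best union: 10/15)
no size-2 subset reaches all 15 outcomes (best union: 14/15)
inputs {5, 7, 10} (size 3) cover everything; no size-3 subset with a lexicographically smaller index list covers all 15
Answer: 5, 7, 10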